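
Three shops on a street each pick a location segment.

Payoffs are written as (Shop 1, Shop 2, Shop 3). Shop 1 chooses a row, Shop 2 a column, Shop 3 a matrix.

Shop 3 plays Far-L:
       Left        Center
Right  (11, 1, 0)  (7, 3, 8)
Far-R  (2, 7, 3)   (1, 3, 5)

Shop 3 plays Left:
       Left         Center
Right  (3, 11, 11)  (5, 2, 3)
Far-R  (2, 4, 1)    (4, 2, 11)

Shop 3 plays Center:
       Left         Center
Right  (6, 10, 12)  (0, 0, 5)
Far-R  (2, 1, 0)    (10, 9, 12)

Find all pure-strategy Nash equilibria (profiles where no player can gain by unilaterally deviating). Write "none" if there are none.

Check each profile: it is a Nash equilibrium iff no player can strictly gain by switching unilaterally.
(Right, Left, Far-L): Shop 2 can switch to Center (1 → 3). Not NE.
(Right, Left, Left): Shop 3 can switch to Center (11 → 12). Not NE.
(Right, Left, Center): Shop 1 gets 6, best alternative 2; Shop 2 gets 10, best alternative 0; Shop 3 gets 12, best alternative 11. No profitable deviation — NE.
(Right, Center, Far-L): Shop 1 gets 7, best alternative 1; Shop 2 gets 3, best alternative 1; Shop 3 gets 8, best alternative 5. No profitable deviation — NE.
(Right, Center, Left): Shop 2 can switch to Left (2 → 11). Not NE.
(Right, Center, Center): Shop 1 can switch to Far-R (0 → 10). Not NE.
(Far-R, Left, Far-L): Shop 1 can switch to Right (2 → 11). Not NE.
(Far-R, Left, Left): Shop 1 can switch to Right (2 → 3). Not NE.
(Far-R, Center, Center): Shop 1 gets 10, best alternative 0; Shop 2 gets 9, best alternative 1; Shop 3 gets 12, best alternative 11. No profitable deviation — NE.
(The remaining 3 profiles each have a profitable deviation by the same check.)

The pure Nash equilibria are (Right, Left, Center) and (Right, Center, Far-L) and (Far-R, Center, Center).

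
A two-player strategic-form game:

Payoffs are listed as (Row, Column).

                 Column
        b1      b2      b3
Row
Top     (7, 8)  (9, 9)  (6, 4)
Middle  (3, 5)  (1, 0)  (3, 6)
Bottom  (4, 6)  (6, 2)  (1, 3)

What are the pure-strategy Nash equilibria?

(Top, b2)

Row against b1: payoffs 7, 3, 4 → best response Top.
Row against b2: payoffs 9, 1, 6 → best response Top.
Row against b3: payoffs 6, 3, 1 → best response Top.
Column against Top: payoffs 8, 9, 4 → best response b2.
Column against Middle: payoffs 5, 0, 6 → best response b3.
Column against Bottom: payoffs 6, 2, 3 → best response b1.
Mutual best responses: (Top, b2).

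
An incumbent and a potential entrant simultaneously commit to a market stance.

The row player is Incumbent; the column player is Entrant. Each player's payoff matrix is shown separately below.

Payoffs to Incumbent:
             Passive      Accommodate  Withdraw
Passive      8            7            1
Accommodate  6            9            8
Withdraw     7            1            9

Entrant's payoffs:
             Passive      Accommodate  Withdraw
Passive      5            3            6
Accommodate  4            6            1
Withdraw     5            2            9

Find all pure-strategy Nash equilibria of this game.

The pure Nash equilibria are (Accommodate, Accommodate) and (Withdraw, Withdraw).

Incumbent against Passive: payoffs 8, 6, 7 → best response Passive.
Incumbent against Accommodate: payoffs 7, 9, 1 → best response Accommodate.
Incumbent against Withdraw: payoffs 1, 8, 9 → best response Withdraw.
Entrant against Passive: payoffs 5, 3, 6 → best response Withdraw.
Entrant against Accommodate: payoffs 4, 6, 1 → best response Accommodate.
Entrant against Withdraw: payoffs 5, 2, 9 → best response Withdraw.
Mutual best responses: (Accommodate, Accommodate); (Withdraw, Withdraw).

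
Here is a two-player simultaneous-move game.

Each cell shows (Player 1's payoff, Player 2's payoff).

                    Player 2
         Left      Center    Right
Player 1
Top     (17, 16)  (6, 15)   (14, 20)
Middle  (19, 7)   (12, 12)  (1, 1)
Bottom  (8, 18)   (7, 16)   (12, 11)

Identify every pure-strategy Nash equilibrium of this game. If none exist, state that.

(Top, Left): Player 1 can switch to Middle (17 → 19). Not NE.
(Top, Center): Player 1 can switch to Middle (6 → 12). Not NE.
(Top, Right): Player 1 gets 14, best alternative 12; Player 2 gets 20, best alternative 16. No profitable deviation — NE.
(Middle, Left): Player 2 can switch to Center (7 → 12). Not NE.
(Middle, Center): Player 1 gets 12, best alternative 7; Player 2 gets 12, best alternative 7. No profitable deviation — NE.
(Middle, Right): Player 1 can switch to Top (1 → 14). Not NE.
(Bottom, Left): Player 1 can switch to Top (8 → 17). Not NE.
(Bottom, Center): Player 1 can switch to Middle (7 → 12). Not NE.
(Bottom, Right): Player 1 can switch to Top (12 → 14). Not NE.

Pure-strategy Nash equilibria: (Top, Right) and (Middle, Center)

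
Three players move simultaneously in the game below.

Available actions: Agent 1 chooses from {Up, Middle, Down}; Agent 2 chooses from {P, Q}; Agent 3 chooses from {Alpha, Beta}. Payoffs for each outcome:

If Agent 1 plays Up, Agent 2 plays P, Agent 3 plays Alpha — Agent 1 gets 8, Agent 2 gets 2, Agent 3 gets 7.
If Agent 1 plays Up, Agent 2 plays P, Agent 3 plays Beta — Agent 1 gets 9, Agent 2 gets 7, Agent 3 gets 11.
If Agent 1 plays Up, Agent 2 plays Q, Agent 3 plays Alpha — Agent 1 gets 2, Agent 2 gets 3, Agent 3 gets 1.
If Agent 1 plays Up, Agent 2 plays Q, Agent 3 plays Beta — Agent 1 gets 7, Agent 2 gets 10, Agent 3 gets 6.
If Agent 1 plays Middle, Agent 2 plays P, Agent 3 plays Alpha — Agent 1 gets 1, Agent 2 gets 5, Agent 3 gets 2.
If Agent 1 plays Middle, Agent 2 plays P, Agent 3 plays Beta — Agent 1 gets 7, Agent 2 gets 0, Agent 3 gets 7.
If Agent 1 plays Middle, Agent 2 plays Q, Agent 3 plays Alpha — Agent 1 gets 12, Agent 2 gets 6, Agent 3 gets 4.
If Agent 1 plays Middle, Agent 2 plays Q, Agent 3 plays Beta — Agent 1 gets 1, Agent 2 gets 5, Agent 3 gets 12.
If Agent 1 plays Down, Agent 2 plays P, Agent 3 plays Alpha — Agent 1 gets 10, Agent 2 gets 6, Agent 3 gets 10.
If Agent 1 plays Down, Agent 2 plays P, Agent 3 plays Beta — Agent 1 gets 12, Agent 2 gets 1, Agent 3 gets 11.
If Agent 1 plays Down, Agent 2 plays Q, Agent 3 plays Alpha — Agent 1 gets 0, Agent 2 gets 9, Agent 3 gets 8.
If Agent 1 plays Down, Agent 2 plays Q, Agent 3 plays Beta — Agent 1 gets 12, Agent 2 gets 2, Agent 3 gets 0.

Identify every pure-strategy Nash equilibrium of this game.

No pure-strategy Nash equilibrium.

(Up, P, Alpha): Agent 1 can switch to Down (8 → 10). Not NE.
(Up, P, Beta): Agent 1 can switch to Down (9 → 12). Not NE.
(Up, Q, Alpha): Agent 1 can switch to Middle (2 → 12). Not NE.
(Up, Q, Beta): Agent 1 can switch to Down (7 → 12). Not NE.
(Middle, P, Alpha): Agent 1 can switch to Up (1 → 8). Not NE.
(Middle, P, Beta): Agent 1 can switch to Up (7 → 9). Not NE.
(Middle, Q, Alpha): Agent 3 can switch to Beta (4 → 12). Not NE.
(Middle, Q, Beta): Agent 1 can switch to Up (1 → 7). Not NE.
(Down, P, Alpha): Agent 2 can switch to Q (6 → 9). Not NE.
(Down, P, Beta): Agent 2 can switch to Q (1 → 2). Not NE.
(The remaining 2 profiles each have a profitable deviation by the same check.)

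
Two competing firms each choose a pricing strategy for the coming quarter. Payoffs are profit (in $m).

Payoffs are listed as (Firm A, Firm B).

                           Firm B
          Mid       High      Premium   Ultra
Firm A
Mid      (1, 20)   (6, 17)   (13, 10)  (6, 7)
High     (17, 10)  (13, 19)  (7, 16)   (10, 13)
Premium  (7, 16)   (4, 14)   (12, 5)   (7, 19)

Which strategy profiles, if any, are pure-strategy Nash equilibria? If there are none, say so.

(Mid, Mid): Firm A can switch to High (1 → 17). Not NE.
(Mid, High): Firm A can switch to High (6 → 13). Not NE.
(Mid, Premium): Firm B can switch to Mid (10 → 20). Not NE.
(Mid, Ultra): Firm A can switch to High (6 → 10). Not NE.
(High, Mid): Firm B can switch to High (10 → 19). Not NE.
(High, High): Firm A gets 13, best alternative 6; Firm B gets 19, best alternative 16. No profitable deviation — NE.
(High, Premium): Firm A can switch to Mid (7 → 13). Not NE.
(High, Ultra): Firm B can switch to High (13 → 19). Not NE.
(Premium, Mid): Firm A can switch to High (7 → 17). Not NE.
(Premium, High): Firm A can switch to Mid (4 → 6). Not NE.
(Premium, Premium): Firm A can switch to Mid (12 → 13). Not NE.
(Premium, Ultra): Firm A can switch to High (7 → 10). Not NE.

(High, High)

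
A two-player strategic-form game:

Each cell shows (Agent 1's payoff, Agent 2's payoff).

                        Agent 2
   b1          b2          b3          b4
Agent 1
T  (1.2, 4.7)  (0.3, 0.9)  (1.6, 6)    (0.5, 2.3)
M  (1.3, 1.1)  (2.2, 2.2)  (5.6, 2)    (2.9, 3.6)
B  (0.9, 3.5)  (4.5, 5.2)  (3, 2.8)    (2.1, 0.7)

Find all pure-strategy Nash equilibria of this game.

Agent 1 against b1: payoffs 1.2, 1.3, 0.9 → best response M.
Agent 1 against b2: payoffs 0.3, 2.2, 4.5 → best response B.
Agent 1 against b3: payoffs 1.6, 5.6, 3 → best response M.
Agent 1 against b4: payoffs 0.5, 2.9, 2.1 → best response M.
Agent 2 against T: payoffs 4.7, 0.9, 6, 2.3 → best response b3.
Agent 2 against M: payoffs 1.1, 2.2, 2, 3.6 → best response b4.
Agent 2 against B: payoffs 3.5, 5.2, 2.8, 0.7 → best response b2.
Mutual best responses: (M, b4); (B, b2).

(M, b4) and (B, b2)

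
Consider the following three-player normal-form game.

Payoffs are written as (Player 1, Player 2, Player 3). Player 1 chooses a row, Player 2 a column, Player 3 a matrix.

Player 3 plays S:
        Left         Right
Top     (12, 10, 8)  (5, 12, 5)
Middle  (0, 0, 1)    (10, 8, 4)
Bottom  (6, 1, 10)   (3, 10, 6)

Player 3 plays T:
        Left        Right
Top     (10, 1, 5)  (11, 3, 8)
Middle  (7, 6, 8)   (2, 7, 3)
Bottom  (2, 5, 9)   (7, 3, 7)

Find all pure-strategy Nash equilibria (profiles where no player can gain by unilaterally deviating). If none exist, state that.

(Top, Left, S): Player 2 can switch to Right (10 → 12). Not NE.
(Top, Left, T): Player 2 can switch to Right (1 → 3). Not NE.
(Top, Right, S): Player 1 can switch to Middle (5 → 10). Not NE.
(Top, Right, T): Player 1 gets 11, best alternative 7; Player 2 gets 3, best alternative 1; Player 3 gets 8, best alternative 5. No profitable deviation — NE.
(Middle, Left, S): Player 1 can switch to Top (0 → 12). Not NE.
(Middle, Left, T): Player 1 can switch to Top (7 → 10). Not NE.
(Middle, Right, S): Player 1 gets 10, best alternative 5; Player 2 gets 8, best alternative 0; Player 3 gets 4, best alternative 3. No profitable deviation — NE.
(Middle, Right, T): Player 1 can switch to Top (2 → 11). Not NE.
(Bottom, Left, S): Player 1 can switch to Top (6 → 12). Not NE.
(Bottom, Left, T): Player 1 can switch to Top (2 → 10). Not NE.
(Bottom, Right, S): Player 1 can switch to Top (3 → 5). Not NE.
(Bottom, Right, T): Player 1 can switch to Top (7 → 11). Not NE.

The pure Nash equilibria are (Top, Right, T); (Middle, Right, S).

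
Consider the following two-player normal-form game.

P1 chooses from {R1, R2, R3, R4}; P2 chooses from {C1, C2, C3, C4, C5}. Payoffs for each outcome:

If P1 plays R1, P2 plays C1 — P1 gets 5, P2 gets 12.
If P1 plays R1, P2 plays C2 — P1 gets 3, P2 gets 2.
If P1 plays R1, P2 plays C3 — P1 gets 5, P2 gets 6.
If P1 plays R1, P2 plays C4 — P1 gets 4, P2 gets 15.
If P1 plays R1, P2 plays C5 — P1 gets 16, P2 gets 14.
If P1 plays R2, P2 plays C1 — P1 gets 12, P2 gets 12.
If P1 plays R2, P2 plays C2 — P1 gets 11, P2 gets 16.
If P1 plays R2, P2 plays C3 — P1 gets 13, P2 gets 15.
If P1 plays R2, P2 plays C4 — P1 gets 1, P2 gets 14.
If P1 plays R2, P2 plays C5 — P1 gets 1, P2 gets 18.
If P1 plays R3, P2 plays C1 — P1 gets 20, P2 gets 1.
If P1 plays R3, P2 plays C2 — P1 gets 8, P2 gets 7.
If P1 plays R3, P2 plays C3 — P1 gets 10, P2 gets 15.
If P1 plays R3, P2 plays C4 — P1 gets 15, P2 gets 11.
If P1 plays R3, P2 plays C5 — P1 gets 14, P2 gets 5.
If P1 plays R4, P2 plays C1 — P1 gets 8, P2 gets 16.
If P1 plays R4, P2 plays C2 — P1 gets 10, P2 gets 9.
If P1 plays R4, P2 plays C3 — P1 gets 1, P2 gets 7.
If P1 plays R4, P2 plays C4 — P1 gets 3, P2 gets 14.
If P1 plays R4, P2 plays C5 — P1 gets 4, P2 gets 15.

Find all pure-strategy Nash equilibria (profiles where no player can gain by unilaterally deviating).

No pure-strategy Nash equilibrium.

P1 against C1: payoffs 5, 12, 20, 8 → best response R3.
P1 against C2: payoffs 3, 11, 8, 10 → best response R2.
P1 against C3: payoffs 5, 13, 10, 1 → best response R2.
P1 against C4: payoffs 4, 1, 15, 3 → best response R3.
P1 against C5: payoffs 16, 1, 14, 4 → best response R1.
P2 against R1: payoffs 12, 2, 6, 15, 14 → best response C4.
P2 against R2: payoffs 12, 16, 15, 14, 18 → best response C5.
P2 against R3: payoffs 1, 7, 15, 11, 5 → best response C3.
P2 against R4: payoffs 16, 9, 7, 14, 15 → best response C1.
No profile is a mutual best response for all players.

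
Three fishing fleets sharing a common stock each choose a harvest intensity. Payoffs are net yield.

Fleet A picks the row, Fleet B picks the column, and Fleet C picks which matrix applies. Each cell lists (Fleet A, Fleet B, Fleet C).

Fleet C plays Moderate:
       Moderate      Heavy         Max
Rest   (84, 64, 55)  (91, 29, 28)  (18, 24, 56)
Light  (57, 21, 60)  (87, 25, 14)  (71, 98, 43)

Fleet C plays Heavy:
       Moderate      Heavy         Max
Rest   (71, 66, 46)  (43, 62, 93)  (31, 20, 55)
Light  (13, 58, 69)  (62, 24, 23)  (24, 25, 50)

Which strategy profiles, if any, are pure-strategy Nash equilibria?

Fleet A against (Moderate, Moderate): payoffs 84, 57 → best response Rest.
Fleet A against (Moderate, Heavy): payoffs 71, 13 → best response Rest.
Fleet A against (Heavy, Moderate): payoffs 91, 87 → best response Rest.
Fleet A against (Heavy, Heavy): payoffs 43, 62 → best response Light.
Fleet A against (Max, Moderate): payoffs 18, 71 → best response Light.
Fleet A against (Max, Heavy): payoffs 31, 24 → best response Rest.
Fleet B against (Rest, Moderate): payoffs 64, 29, 24 → best response Moderate.
Fleet B against (Rest, Heavy): payoffs 66, 62, 20 → best response Moderate.
Fleet B against (Light, Moderate): payoffs 21, 25, 98 → best response Max.
Fleet B against (Light, Heavy): payoffs 58, 24, 25 → best response Moderate.
Fleet C against (Rest, Moderate): payoffs 55, 46 → best response Moderate.
Fleet C against (Rest, Heavy): payoffs 28, 93 → best response Heavy.
Fleet C against (Rest, Max): payoffs 56, 55 → best response Moderate.
Fleet C against (Light, Moderate): payoffs 60, 69 → best response Heavy.
Fleet C against (Light, Heavy): payoffs 14, 23 → best response Heavy.
Fleet C against (Light, Max): payoffs 43, 50 → best response Heavy.
Mutual best responses: (Rest, Moderate, Moderate).

Pure NE: (Rest, Moderate, Moderate)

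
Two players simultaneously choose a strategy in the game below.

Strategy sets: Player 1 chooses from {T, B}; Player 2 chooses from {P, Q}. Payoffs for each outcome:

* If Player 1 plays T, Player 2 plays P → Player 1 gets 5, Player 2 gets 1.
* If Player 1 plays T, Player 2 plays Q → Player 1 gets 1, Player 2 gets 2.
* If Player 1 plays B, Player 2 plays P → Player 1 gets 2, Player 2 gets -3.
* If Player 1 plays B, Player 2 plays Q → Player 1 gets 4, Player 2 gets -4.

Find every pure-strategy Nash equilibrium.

(T, P): Player 2 can switch to Q (1 → 2). Not NE.
(T, Q): Player 1 can switch to B (1 → 4). Not NE.
(B, P): Player 1 can switch to T (2 → 5). Not NE.
(B, Q): Player 2 can switch to P (-4 → -3). Not NE.

No pure-strategy Nash equilibrium.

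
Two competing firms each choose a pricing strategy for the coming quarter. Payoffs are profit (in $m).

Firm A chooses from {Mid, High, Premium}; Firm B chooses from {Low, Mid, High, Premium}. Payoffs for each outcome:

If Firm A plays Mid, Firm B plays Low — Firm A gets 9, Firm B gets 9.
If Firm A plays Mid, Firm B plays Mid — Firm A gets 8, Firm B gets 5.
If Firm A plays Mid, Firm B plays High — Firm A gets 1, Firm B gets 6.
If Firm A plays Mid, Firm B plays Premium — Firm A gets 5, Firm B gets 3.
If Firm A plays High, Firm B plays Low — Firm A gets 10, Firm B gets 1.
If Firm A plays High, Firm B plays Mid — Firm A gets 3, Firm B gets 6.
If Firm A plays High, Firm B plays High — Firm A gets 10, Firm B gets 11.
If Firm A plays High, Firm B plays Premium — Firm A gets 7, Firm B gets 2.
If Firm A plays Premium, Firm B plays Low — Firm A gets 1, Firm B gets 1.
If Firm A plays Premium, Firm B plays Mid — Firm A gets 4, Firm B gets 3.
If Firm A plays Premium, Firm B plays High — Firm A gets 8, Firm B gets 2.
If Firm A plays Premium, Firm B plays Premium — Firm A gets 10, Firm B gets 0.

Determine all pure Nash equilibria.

(High, High)

(Mid, Low): Firm A can switch to High (9 → 10). Not NE.
(Mid, Mid): Firm B can switch to Low (5 → 9). Not NE.
(Mid, High): Firm A can switch to High (1 → 10). Not NE.
(Mid, Premium): Firm A can switch to High (5 → 7). Not NE.
(High, Low): Firm B can switch to Mid (1 → 6). Not NE.
(High, Mid): Firm A can switch to Mid (3 → 8). Not NE.
(High, High): Firm A gets 10, best alternative 8; Firm B gets 11, best alternative 6. No profitable deviation — NE.
(The remaining 5 profiles each have a profitable deviation by the same check.)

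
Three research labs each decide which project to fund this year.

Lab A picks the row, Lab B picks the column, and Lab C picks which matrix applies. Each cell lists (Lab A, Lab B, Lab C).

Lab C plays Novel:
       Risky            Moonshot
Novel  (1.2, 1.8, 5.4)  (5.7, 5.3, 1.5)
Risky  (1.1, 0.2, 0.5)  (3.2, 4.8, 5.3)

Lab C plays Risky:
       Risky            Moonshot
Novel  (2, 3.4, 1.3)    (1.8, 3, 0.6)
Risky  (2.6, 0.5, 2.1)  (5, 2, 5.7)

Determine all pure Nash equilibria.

(Novel, Risky, Novel): Lab B can switch to Moonshot (1.8 → 5.3). Not NE.
(Novel, Risky, Risky): Lab A can switch to Risky (2 → 2.6). Not NE.
(Novel, Moonshot, Novel): Lab A gets 5.7, best alternative 3.2; Lab B gets 5.3, best alternative 1.8; Lab C gets 1.5, best alternative 0.6. No profitable deviation — NE.
(Novel, Moonshot, Risky): Lab A can switch to Risky (1.8 → 5). Not NE.
(Risky, Risky, Novel): Lab A can switch to Novel (1.1 → 1.2). Not NE.
(Risky, Risky, Risky): Lab B can switch to Moonshot (0.5 → 2). Not NE.
(Risky, Moonshot, Novel): Lab A can switch to Novel (3.2 → 5.7). Not NE.
(Risky, Moonshot, Risky): Lab A gets 5, best alternative 1.8; Lab B gets 2, best alternative 0.5; Lab C gets 5.7, best alternative 5.3. No profitable deviation — NE.

Pure-strategy Nash equilibria: (Novel, Moonshot, Novel), (Risky, Moonshot, Risky)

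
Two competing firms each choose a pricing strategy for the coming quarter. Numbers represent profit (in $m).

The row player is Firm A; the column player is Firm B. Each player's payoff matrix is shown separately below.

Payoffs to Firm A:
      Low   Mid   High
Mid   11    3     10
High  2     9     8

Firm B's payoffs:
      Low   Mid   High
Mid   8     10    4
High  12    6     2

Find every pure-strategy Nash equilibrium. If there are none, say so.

none

Firm A against Low: payoffs 11, 2 → best response Mid.
Firm A against Mid: payoffs 3, 9 → best response High.
Firm A against High: payoffs 10, 8 → best response Mid.
Firm B against Mid: payoffs 8, 10, 4 → best response Mid.
Firm B against High: payoffs 12, 6, 2 → best response Low.
No profile is a mutual best response for all players.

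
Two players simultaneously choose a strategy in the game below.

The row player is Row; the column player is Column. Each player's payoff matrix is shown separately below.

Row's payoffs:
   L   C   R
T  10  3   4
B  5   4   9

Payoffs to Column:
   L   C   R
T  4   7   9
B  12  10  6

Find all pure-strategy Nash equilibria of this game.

This game has no pure Nash equilibrium.

Mark each player's best response to every combination of opponents' strategies; a profile where every player is best-responding is a pure Nash equilibrium.
Row against L: payoffs 10, 5 → best response T.
Row against C: payoffs 3, 4 → best response B.
Row against R: payoffs 4, 9 → best response B.
Column against T: payoffs 4, 7, 9 → best response R.
Column against B: payoffs 12, 10, 6 → best response L.
No profile is a mutual best response for all players.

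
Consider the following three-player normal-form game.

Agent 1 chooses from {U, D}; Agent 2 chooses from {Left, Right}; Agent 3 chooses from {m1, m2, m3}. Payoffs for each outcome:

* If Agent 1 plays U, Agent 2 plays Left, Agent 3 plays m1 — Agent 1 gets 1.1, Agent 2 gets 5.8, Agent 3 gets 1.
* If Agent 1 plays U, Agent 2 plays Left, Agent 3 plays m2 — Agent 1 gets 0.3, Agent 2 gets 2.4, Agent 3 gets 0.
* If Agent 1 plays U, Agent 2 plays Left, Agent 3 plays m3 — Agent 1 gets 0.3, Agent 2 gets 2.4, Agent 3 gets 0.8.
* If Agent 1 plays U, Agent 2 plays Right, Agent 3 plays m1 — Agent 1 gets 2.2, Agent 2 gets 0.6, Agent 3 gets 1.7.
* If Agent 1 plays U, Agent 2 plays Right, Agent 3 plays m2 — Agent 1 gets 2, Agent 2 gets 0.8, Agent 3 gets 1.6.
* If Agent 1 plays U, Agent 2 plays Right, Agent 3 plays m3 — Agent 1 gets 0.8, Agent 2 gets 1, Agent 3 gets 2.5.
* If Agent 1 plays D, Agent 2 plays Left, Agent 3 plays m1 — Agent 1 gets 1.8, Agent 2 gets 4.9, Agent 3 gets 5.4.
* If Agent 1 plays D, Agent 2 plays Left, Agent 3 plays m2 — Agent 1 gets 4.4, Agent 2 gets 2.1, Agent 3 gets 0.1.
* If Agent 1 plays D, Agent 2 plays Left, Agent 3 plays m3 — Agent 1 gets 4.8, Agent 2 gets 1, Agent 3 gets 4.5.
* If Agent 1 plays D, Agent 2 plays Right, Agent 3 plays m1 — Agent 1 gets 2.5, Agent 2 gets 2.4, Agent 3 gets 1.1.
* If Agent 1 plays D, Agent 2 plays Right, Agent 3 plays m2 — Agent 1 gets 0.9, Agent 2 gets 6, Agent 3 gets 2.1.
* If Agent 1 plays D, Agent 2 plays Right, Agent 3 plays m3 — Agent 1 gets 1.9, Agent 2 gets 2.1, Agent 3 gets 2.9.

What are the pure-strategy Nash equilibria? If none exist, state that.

(U, Left, m1): Agent 1 can switch to D (1.1 → 1.8). Not NE.
(U, Left, m2): Agent 1 can switch to D (0.3 → 4.4). Not NE.
(U, Left, m3): Agent 1 can switch to D (0.3 → 4.8). Not NE.
(U, Right, m1): Agent 1 can switch to D (2.2 → 2.5). Not NE.
(U, Right, m2): Agent 2 can switch to Left (0.8 → 2.4). Not NE.
(U, Right, m3): Agent 1 can switch to D (0.8 → 1.9). Not NE.
(D, Left, m1): Agent 1 gets 1.8, best alternative 1.1; Agent 2 gets 4.9, best alternative 2.4; Agent 3 gets 5.4, best alternative 4.5. No profitable deviation — NE.
(D, Left, m2): Agent 2 can switch to Right (2.1 → 6). Not NE.
(D, Left, m3): Agent 2 can switch to Right (1 → 2.1). Not NE.
(D, Right, m1): Agent 2 can switch to Left (2.4 → 4.9). Not NE.
(D, Right, m2): Agent 1 can switch to U (0.9 → 2). Not NE.
(D, Right, m3): Agent 1 gets 1.9, best alternative 0.8; Agent 2 gets 2.1, best alternative 1; Agent 3 gets 2.9, best alternative 2.1. No profitable deviation — NE.

The pure Nash equilibria are (D, Left, m1) and (D, Right, m3).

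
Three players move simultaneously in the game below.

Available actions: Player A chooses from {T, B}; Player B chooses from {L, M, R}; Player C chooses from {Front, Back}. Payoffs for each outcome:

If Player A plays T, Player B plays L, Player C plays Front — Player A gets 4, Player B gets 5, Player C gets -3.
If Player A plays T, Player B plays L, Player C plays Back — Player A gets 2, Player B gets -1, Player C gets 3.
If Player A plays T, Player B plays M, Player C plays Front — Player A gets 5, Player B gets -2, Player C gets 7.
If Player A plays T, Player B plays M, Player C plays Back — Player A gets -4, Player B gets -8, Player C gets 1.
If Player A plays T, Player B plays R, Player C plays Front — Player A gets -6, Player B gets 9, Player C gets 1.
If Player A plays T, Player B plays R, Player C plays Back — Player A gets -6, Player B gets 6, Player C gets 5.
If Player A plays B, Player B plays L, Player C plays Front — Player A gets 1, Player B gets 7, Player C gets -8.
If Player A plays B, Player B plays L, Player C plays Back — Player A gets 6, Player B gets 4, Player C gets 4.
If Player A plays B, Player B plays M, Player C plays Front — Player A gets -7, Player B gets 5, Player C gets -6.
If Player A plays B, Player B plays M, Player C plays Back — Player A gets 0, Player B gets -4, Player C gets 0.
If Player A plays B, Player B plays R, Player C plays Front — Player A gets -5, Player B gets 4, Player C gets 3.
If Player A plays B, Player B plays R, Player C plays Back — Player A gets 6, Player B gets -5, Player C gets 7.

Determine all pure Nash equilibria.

The unique pure-strategy Nash equilibrium is (B, L, Back).

For each player, find the best response to each opponent profile; mutual best responses are the pure NE.
Player A against (L, Front): payoffs 4, 1 → best response T.
Player A against (L, Back): payoffs 2, 6 → best response B.
Player A against (M, Front): payoffs 5, -7 → best response T.
Player A against (M, Back): payoffs -4, 0 → best response B.
Player A against (R, Front): payoffs -6, -5 → best response B.
Player A against (R, Back): payoffs -6, 6 → best response B.
Player B against (T, Front): payoffs 5, -2, 9 → best response R.
Player B against (T, Back): payoffs -1, -8, 6 → best response R.
Player B against (B, Front): payoffs 7, 5, 4 → best response L.
Player B against (B, Back): payoffs 4, -4, -5 → best response L.
Player C against (T, L): payoffs -3, 3 → best response Back.
Player C against (T, M): payoffs 7, 1 → best response Front.
Player C against (T, R): payoffs 1, 5 → best response Back.
Player C against (B, L): payoffs -8, 4 → best response Back.
Player C against (B, M): payoffs -6, 0 → best response Back.
Player C against (B, R): payoffs 3, 7 → best response Back.
Mutual best responses: (B, L, Back).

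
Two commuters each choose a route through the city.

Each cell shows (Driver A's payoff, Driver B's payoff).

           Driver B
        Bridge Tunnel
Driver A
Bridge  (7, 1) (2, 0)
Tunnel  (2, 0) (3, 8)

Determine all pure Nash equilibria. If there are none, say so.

Pure-strategy Nash equilibria: (Bridge, Bridge) and (Tunnel, Tunnel)

Driver A against Bridge: payoffs 7, 2 → best response Bridge.
Driver A against Tunnel: payoffs 2, 3 → best response Tunnel.
Driver B against Bridge: payoffs 1, 0 → best response Bridge.
Driver B against Tunnel: payoffs 0, 8 → best response Tunnel.
Mutual best responses: (Bridge, Bridge); (Tunnel, Tunnel).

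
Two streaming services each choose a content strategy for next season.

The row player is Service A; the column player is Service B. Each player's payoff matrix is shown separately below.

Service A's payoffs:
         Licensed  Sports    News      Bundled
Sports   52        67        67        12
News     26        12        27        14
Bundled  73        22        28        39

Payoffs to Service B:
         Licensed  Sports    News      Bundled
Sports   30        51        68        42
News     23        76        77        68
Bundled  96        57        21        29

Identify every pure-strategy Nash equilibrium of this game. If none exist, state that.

(Sports, News), (Bundled, Licensed)

(Sports, Licensed): Service A can switch to Bundled (52 → 73). Not NE.
(Sports, Sports): Service B can switch to News (51 → 68). Not NE.
(Sports, News): Service A gets 67, best alternative 28; Service B gets 68, best alternative 51. No profitable deviation — NE.
(Sports, Bundled): Service A can switch to News (12 → 14). Not NE.
(News, Licensed): Service A can switch to Sports (26 → 52). Not NE.
(News, Sports): Service A can switch to Sports (12 → 67). Not NE.
(News, News): Service A can switch to Sports (27 → 67). Not NE.
(News, Bundled): Service A can switch to Bundled (14 → 39). Not NE.
(Bundled, Licensed): Service A gets 73, best alternative 52; Service B gets 96, best alternative 57. No profitable deviation — NE.
(Bundled, Sports): Service A can switch to Sports (22 → 67). Not NE.
(Bundled, News): Service A can switch to Sports (28 → 67). Not NE.
(Bundled, Bundled): Service B can switch to Licensed (29 → 96). Not NE.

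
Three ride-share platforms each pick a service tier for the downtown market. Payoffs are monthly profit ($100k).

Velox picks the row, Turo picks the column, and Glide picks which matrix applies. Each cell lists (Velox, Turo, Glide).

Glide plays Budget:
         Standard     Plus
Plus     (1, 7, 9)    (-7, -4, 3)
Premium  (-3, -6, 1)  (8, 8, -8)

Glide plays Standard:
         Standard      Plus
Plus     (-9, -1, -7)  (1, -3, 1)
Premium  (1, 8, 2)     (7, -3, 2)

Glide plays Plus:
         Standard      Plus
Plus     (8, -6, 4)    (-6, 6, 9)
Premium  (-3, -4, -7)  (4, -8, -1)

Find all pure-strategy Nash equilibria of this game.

(Plus, Standard, Budget), (Premium, Standard, Standard)

Velox against (Standard, Budget): payoffs 1, -3 → best response Plus.
Velox against (Standard, Standard): payoffs -9, 1 → best response Premium.
Velox against (Standard, Plus): payoffs 8, -3 → best response Plus.
Velox against (Plus, Budget): payoffs -7, 8 → best response Premium.
Velox against (Plus, Standard): payoffs 1, 7 → best response Premium.
Velox against (Plus, Plus): payoffs -6, 4 → best response Premium.
Turo against (Plus, Budget): payoffs 7, -4 → best response Standard.
Turo against (Plus, Standard): payoffs -1, -3 → best response Standard.
Turo against (Plus, Plus): payoffs -6, 6 → best response Plus.
Turo against (Premium, Budget): payoffs -6, 8 → best response Plus.
Turo against (Premium, Standard): payoffs 8, -3 → best response Standard.
Turo against (Premium, Plus): payoffs -4, -8 → best response Standard.
Glide against (Plus, Standard): payoffs 9, -7, 4 → best response Budget.
Glide against (Plus, Plus): payoffs 3, 1, 9 → best response Plus.
Glide against (Premium, Standard): payoffs 1, 2, -7 → best response Standard.
Glide against (Premium, Plus): payoffs -8, 2, -1 → best response Standard.
Mutual best responses: (Plus, Standard, Budget); (Premium, Standard, Standard).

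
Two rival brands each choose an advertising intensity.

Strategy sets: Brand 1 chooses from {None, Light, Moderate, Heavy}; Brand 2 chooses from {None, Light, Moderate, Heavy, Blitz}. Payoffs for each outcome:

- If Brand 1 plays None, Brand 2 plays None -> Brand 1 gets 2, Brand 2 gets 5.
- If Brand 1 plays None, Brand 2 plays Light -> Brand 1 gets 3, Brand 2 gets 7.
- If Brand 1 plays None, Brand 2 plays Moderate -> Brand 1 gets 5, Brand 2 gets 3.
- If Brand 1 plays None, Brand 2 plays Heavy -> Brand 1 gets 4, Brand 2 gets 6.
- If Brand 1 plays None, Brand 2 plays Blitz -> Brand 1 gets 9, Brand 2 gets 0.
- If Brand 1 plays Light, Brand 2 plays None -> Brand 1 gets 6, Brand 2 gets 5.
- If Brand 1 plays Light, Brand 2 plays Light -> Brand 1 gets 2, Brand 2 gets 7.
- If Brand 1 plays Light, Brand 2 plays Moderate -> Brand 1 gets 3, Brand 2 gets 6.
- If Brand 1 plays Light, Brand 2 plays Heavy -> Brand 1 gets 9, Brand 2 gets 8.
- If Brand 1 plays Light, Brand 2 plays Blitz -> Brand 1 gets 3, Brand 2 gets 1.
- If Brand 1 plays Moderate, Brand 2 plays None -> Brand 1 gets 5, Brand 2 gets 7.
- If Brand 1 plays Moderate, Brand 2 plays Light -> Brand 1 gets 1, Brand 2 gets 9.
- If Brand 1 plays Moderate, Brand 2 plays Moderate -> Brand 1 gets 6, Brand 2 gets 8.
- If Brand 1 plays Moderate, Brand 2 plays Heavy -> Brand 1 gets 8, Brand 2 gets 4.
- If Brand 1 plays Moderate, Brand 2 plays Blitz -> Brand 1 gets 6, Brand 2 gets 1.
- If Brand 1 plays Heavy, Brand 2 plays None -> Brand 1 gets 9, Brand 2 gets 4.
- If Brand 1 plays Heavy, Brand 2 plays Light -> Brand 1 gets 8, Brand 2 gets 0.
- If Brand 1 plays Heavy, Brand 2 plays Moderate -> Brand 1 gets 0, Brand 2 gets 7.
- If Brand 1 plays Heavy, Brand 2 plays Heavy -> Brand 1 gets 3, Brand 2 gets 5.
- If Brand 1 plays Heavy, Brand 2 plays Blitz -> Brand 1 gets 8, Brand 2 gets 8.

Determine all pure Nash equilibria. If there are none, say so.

(None, None): Brand 1 can switch to Light (2 → 6). Not NE.
(None, Light): Brand 1 can switch to Heavy (3 → 8). Not NE.
(None, Moderate): Brand 1 can switch to Moderate (5 → 6). Not NE.
(None, Heavy): Brand 1 can switch to Light (4 → 9). Not NE.
(None, Blitz): Brand 2 can switch to None (0 → 5). Not NE.
(Light, None): Brand 1 can switch to Heavy (6 → 9). Not NE.
(Light, Light): Brand 1 can switch to None (2 → 3). Not NE.
(Light, Moderate): Brand 1 can switch to None (3 → 5). Not NE.
(Light, Heavy): Brand 1 gets 9, best alternative 8; Brand 2 gets 8, best alternative 7. No profitable deviation — NE.
(Light, Blitz): Brand 1 can switch to None (3 → 9). Not NE.
(Moderate, None): Brand 1 can switch to Light (5 → 6). Not NE.
(The remaining 9 profiles each have a profitable deviation by the same check.)

The unique pure-strategy Nash equilibrium is (Light, Heavy).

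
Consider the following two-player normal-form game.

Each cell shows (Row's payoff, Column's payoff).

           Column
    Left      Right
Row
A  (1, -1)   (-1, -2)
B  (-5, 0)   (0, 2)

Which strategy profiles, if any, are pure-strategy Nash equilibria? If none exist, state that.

(A, Left): Row gets 1, best alternative -5; Column gets -1, best alternative -2. No profitable deviation — NE.
(A, Right): Row can switch to B (-1 → 0). Not NE.
(B, Left): Row can switch to A (-5 → 1). Not NE.
(B, Right): Row gets 0, best alternative -1; Column gets 2, best alternative 0. No profitable deviation — NE.

The pure Nash equilibria are (A, Left); (B, Right).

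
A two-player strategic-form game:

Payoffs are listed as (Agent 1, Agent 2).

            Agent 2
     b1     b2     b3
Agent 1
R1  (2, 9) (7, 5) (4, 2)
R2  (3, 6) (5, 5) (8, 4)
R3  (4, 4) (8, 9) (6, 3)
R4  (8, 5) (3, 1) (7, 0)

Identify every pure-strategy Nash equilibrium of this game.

Check each profile: it is a Nash equilibrium iff no player can strictly gain by switching unilaterally.
(R1, b1): Agent 1 can switch to R2 (2 → 3). Not NE.
(R1, b2): Agent 1 can switch to R3 (7 → 8). Not NE.
(R1, b3): Agent 1 can switch to R2 (4 → 8). Not NE.
(R2, b1): Agent 1 can switch to R3 (3 → 4). Not NE.
(R2, b2): Agent 1 can switch to R1 (5 → 7). Not NE.
(R2, b3): Agent 2 can switch to b1 (4 → 6). Not NE.
(R3, b1): Agent 1 can switch to R4 (4 → 8). Not NE.
(R3, b2): Agent 1 gets 8, best alternative 7; Agent 2 gets 9, best alternative 4. No profitable deviation — NE.
(R3, b3): Agent 1 can switch to R2 (6 → 8). Not NE.
(R4, b1): Agent 1 gets 8, best alternative 4; Agent 2 gets 5, best alternative 1. No profitable deviation — NE.
(R4, b2): Agent 1 can switch to R1 (3 → 7). Not NE.
(R4, b3): Agent 1 can switch to R2 (7 → 8). Not NE.

Pure-strategy Nash equilibria: (R3, b2), (R4, b1)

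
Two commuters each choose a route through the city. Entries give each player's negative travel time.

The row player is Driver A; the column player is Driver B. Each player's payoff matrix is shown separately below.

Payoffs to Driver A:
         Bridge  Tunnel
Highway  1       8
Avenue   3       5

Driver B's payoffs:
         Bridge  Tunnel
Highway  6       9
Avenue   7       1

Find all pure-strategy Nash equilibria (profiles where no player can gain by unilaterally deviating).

Pure-strategy Nash equilibria: (Highway, Tunnel), (Avenue, Bridge)

(Highway, Bridge): Driver A can switch to Avenue (1 → 3). Not NE.
(Highway, Tunnel): Driver A gets 8, best alternative 5; Driver B gets 9, best alternative 6. No profitable deviation — NE.
(Avenue, Bridge): Driver A gets 3, best alternative 1; Driver B gets 7, best alternative 1. No profitable deviation — NE.
(Avenue, Tunnel): Driver A can switch to Highway (5 → 8). Not NE.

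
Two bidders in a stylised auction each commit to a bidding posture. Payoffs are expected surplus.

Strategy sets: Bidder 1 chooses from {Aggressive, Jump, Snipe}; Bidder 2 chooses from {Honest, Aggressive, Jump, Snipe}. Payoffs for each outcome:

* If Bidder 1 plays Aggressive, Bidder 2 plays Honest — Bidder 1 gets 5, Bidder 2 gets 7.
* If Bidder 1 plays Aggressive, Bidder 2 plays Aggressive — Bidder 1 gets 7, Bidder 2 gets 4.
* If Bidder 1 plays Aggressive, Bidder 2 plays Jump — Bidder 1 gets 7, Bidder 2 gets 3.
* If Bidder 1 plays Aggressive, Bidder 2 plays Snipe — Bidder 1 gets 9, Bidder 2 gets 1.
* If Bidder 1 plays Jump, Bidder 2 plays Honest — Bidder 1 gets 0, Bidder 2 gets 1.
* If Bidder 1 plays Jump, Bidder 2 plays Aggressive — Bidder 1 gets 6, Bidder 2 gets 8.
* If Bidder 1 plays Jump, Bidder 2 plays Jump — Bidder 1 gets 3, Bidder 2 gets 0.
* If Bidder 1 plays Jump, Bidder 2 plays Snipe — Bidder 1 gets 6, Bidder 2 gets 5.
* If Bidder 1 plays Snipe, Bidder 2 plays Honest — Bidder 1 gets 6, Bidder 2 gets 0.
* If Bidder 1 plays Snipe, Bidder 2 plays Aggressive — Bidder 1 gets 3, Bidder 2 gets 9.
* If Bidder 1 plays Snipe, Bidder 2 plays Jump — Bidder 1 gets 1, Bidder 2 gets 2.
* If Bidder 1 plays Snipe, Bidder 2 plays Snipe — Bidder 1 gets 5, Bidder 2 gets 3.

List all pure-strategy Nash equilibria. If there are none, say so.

Bidder 1 against Honest: payoffs 5, 0, 6 → best response Snipe.
Bidder 1 against Aggressive: payoffs 7, 6, 3 → best response Aggressive.
Bidder 1 against Jump: payoffs 7, 3, 1 → best response Aggressive.
Bidder 1 against Snipe: payoffs 9, 6, 5 → best response Aggressive.
Bidder 2 against Aggressive: payoffs 7, 4, 3, 1 → best response Honest.
Bidder 2 against Jump: payoffs 1, 8, 0, 5 → best response Aggressive.
Bidder 2 against Snipe: payoffs 0, 9, 2, 3 → best response Aggressive.
No profile is a mutual best response for all players.

none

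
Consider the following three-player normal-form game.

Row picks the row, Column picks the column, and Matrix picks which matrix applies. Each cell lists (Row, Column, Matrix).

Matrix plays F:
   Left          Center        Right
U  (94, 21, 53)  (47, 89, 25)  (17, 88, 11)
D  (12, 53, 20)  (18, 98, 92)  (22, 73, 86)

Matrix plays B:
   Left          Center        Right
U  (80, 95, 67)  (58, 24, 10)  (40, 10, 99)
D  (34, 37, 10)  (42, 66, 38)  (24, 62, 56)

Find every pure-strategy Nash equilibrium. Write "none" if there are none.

Row against (Left, F): payoffs 94, 12 → best response U.
Row against (Left, B): payoffs 80, 34 → best response U.
Row against (Center, F): payoffs 47, 18 → best response U.
Row against (Center, B): payoffs 58, 42 → best response U.
Row against (Right, F): payoffs 17, 22 → best response D.
Row against (Right, B): payoffs 40, 24 → best response U.
Column against (U, F): payoffs 21, 89, 88 → best response Center.
Column against (U, B): payoffs 95, 24, 10 → best response Left.
Column against (D, F): payoffs 53, 98, 73 → best response Center.
Column against (D, B): payoffs 37, 66, 62 → best response Center.
Matrix against (U, Left): payoffs 53, 67 → best response B.
Matrix against (U, Center): payoffs 25, 10 → best response F.
Matrix against (U, Right): payoffs 11, 99 → best response B.
Matrix against (D, Left): payoffs 20, 10 → best response F.
Matrix against (D, Center): payoffs 92, 38 → best response F.
Matrix against (D, Right): payoffs 86, 56 → best response F.
Mutual best responses: (U, Left, B); (U, Center, F).

The pure Nash equilibria are (U, Left, B); (U, Center, F).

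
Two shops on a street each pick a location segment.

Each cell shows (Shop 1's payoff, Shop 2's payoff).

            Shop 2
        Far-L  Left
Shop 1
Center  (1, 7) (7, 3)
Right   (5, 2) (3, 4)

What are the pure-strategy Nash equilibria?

Shop 1 against Far-L: payoffs 1, 5 → best response Right.
Shop 1 against Left: payoffs 7, 3 → best response Center.
Shop 2 against Center: payoffs 7, 3 → best response Far-L.
Shop 2 against Right: payoffs 2, 4 → best response Left.
No profile is a mutual best response for all players.

none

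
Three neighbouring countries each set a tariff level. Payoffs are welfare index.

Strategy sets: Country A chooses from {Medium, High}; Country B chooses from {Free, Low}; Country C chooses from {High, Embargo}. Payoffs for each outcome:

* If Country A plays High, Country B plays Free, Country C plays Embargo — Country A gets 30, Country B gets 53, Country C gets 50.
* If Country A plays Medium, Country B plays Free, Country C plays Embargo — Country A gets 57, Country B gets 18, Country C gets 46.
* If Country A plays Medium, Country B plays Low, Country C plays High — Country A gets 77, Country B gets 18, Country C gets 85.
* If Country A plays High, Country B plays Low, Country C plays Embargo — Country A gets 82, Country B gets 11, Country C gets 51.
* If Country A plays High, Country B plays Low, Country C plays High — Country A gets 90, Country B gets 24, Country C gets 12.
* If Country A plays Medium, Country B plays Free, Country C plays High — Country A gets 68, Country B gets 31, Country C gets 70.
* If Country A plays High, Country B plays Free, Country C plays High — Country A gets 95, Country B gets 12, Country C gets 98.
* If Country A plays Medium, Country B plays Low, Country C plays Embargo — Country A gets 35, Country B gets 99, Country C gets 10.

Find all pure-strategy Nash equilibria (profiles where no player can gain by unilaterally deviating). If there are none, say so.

Country A against (Free, High): payoffs 68, 95 → best response High.
Country A against (Free, Embargo): payoffs 57, 30 → best response Medium.
Country A against (Low, High): payoffs 77, 90 → best response High.
Country A against (Low, Embargo): payoffs 35, 82 → best response High.
Country B against (Medium, High): payoffs 31, 18 → best response Free.
Country B against (Medium, Embargo): payoffs 18, 99 → best response Low.
Country B against (High, High): payoffs 12, 24 → best response Low.
Country B against (High, Embargo): payoffs 53, 11 → best response Free.
Country C against (Medium, Free): payoffs 70, 46 → best response High.
Country C against (Medium, Low): payoffs 85, 10 → best response High.
Country C against (High, Free): payoffs 98, 50 → best response High.
Country C against (High, Low): payoffs 12, 51 → best response Embargo.
No profile is a mutual best response for all players.

none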